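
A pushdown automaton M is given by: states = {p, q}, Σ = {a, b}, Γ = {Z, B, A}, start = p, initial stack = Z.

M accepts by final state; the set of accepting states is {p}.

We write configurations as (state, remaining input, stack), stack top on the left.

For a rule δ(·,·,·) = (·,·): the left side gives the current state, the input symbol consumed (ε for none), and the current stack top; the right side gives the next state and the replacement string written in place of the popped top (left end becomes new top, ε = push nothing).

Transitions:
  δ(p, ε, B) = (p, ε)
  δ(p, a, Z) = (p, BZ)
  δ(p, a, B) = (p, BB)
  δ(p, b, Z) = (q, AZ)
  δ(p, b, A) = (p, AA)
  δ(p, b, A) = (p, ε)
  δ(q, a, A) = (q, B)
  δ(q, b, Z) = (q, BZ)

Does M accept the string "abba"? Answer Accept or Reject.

No computation consumes all input and reaches a final state.

Reject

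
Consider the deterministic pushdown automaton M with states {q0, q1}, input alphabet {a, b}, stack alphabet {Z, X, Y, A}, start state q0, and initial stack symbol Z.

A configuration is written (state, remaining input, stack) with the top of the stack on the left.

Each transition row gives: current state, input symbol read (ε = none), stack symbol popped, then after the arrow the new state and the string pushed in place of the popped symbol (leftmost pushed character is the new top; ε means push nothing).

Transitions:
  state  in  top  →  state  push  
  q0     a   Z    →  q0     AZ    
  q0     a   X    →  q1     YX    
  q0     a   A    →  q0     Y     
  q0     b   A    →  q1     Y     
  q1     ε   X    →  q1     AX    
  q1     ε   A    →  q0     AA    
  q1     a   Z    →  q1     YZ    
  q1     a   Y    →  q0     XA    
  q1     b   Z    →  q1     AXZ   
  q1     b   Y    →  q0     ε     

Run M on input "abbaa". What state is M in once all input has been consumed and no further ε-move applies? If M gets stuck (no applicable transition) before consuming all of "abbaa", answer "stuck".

q0

(q0, abbaa, Z)
  read a, top Z: go to q0, push AZ → (q0, bbaa, AZ)
  read b, top A: go to q1, push Y → (q1, baa, YZ)
  read b, top Y: go to q0, push ε → (q0, aa, Z)
  read a, top Z: go to q0, push AZ → (q0, a, AZ)
  read a, top A: go to q0, push Y → (q0, ε, YZ)
All input consumed; M is in state q0.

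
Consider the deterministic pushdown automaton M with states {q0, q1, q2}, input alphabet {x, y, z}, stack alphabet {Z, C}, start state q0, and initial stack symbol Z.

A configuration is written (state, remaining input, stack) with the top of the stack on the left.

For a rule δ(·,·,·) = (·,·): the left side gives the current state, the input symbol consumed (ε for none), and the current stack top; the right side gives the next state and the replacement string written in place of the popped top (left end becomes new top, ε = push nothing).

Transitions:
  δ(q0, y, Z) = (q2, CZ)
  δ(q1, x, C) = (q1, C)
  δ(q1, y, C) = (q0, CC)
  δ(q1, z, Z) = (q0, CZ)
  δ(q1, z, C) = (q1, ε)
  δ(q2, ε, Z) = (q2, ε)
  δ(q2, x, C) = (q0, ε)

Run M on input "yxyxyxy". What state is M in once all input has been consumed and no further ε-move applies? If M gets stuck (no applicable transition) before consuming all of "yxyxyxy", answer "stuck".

q2

(q0, yxyxyxy, Z)
  read y, top Z: go to q2, push CZ → (q2, xyxyxy, CZ)
  read x, top C: go to q0, push ε → (q0, yxyxy, Z)
  read y, top Z: go to q2, push CZ → (q2, xyxy, CZ)
  read x, top C: go to q0, push ε → (q0, yxy, Z)
  read y, top Z: go to q2, push CZ → (q2, xy, CZ)
  read x, top C: go to q0, push ε → (q0, y, Z)
  read y, top Z: go to q2, push CZ → (q2, ε, CZ)
All input consumed; M is in state q2.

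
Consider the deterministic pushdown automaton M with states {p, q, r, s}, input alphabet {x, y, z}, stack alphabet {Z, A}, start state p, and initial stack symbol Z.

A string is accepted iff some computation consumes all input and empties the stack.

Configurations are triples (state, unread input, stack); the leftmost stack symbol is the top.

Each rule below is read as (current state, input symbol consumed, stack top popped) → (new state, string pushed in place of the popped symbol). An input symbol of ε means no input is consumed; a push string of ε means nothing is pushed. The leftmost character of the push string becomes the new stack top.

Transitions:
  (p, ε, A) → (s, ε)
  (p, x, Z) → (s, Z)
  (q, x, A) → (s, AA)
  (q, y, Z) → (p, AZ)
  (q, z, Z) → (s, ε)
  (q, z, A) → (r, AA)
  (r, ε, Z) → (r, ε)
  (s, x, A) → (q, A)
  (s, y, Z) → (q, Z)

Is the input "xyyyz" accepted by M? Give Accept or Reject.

Accept

(p, xyyyz, Z) ⊢ (s, yyyz, Z) ⊢ (q, yyz, Z) ⊢ (p, yz, AZ) ⊢ (s, yz, Z) ⊢ (q, z, Z) ⊢ (s, ε, ε)
All input consumed and the stack is empty.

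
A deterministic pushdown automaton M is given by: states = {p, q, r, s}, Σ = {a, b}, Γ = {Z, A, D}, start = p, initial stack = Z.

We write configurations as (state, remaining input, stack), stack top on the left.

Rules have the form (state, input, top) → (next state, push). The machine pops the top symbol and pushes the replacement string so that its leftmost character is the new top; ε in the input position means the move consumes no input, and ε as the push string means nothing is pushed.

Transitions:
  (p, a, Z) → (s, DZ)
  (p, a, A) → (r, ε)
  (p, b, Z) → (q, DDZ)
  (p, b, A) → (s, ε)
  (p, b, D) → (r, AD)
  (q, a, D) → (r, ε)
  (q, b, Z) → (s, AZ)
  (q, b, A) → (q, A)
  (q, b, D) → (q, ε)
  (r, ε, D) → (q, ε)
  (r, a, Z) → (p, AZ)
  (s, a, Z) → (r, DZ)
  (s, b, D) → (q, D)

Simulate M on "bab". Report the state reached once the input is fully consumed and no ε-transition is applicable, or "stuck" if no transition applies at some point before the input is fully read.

(p, bab, Z)
  read b, top Z: go to q, push DDZ → (q, ab, DDZ)
  read a, top D: go to r, push ε → (r, b, DZ)
  ε-move, top D: go to q, push ε → (q, b, Z)
  read b, top Z: go to s, push AZ → (s, ε, AZ)
All input consumed; M is in state s.

s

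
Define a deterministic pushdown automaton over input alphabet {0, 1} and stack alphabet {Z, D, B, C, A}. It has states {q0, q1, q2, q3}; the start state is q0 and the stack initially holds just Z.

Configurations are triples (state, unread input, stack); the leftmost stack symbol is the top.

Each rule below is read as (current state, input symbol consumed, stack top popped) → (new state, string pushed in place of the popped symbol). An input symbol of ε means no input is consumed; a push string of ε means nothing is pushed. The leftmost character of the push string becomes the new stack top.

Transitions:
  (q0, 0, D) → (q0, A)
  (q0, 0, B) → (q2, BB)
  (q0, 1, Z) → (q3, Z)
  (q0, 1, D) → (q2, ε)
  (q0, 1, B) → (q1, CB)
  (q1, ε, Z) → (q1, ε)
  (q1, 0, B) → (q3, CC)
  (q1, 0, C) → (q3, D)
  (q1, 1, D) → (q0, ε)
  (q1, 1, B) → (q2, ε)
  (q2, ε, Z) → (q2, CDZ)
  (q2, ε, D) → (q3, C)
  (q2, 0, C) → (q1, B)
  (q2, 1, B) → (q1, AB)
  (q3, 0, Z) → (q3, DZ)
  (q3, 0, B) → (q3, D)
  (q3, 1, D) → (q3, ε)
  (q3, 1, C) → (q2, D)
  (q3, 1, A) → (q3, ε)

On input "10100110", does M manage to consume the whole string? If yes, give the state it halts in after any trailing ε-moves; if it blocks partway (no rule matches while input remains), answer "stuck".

(q0, 10100110, Z) ⊢ (q3, 0100110, Z) ⊢ (q3, 100110, DZ) ⊢ (q3, 00110, Z) ⊢ (q3, 0110, DZ)
No transition for (q3, 0, top D); M blocks with input 0110 remaining.

stuck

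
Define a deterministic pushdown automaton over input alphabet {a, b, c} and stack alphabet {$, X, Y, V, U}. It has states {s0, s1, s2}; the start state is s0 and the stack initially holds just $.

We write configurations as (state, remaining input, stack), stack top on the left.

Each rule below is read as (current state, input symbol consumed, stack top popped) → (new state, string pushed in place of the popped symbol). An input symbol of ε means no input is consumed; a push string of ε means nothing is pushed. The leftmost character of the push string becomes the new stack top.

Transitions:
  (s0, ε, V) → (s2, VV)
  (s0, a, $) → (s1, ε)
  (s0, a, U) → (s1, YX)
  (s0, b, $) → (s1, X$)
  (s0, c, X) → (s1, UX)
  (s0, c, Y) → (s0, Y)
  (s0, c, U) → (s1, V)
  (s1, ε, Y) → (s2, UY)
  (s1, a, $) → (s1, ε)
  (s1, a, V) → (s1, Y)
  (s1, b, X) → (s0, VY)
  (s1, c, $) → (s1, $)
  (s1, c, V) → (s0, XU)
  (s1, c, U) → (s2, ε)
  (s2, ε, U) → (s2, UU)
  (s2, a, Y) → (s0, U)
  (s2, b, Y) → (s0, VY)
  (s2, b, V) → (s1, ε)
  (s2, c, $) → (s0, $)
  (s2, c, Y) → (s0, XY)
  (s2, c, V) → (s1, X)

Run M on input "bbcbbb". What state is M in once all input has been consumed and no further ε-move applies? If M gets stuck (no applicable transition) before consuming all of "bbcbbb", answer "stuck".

stuck

(s0, bbcbbb, $) ⊢ (s1, bcbbb, X$) ⊢ (s0, cbbb, VY$) ⊢ (s2, cbbb, VVY$) ⊢ (s1, bbb, XVY$) ⊢ (s0, bb, VYVY$) ⊢ (s2, bb, VVYVY$) ⊢ (s1, b, VYVY$)
No transition for (s1, b, top V); M blocks with input b remaining.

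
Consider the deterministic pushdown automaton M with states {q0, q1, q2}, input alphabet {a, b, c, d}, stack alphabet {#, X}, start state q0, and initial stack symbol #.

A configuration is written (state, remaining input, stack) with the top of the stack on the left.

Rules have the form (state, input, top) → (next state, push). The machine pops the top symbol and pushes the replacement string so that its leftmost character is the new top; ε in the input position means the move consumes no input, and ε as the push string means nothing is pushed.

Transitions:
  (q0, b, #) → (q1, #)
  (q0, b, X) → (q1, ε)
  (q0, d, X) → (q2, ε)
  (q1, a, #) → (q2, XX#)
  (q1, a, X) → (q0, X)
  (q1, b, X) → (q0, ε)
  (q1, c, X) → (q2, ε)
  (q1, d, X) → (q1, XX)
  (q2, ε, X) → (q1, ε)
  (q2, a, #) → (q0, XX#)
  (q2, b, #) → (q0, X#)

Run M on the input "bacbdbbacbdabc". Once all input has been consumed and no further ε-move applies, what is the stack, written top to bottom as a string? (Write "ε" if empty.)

(q0, bacbdbbacbdabc, #)
  read b, top #: go to q1, push # → (q1, acbdbbacbdabc, #)
  read a, top #: go to q2, push XX# → (q2, cbdbbacbdabc, XX#)
  ε-move, top X: go to q1, push ε → (q1, cbdbbacbdabc, X#)
  read c, top X: go to q2, push ε → (q2, bdbbacbdabc, #)
  read b, top #: go to q0, push X# → (q0, dbbacbdabc, X#)
  read d, top X: go to q2, push ε → (q2, bbacbdabc, #)
  read b, top #: go to q0, push X# → (q0, bacbdabc, X#)
  read b, top X: go to q1, push ε → (q1, acbdabc, #)
  read a, top #: go to q2, push XX# → (q2, cbdabc, XX#)
  ε-move, top X: go to q1, push ε → (q1, cbdabc, X#)
  read c, top X: go to q2, push ε → (q2, bdabc, #)
  read b, top #: go to q0, push X# → (q0, dabc, X#)
  read d, top X: go to q2, push ε → (q2, abc, #)
  read a, top #: go to q0, push XX# → (q0, bc, XX#)
  read b, top X: go to q1, push ε → (q1, c, X#)
  read c, top X: go to q2, push ε → (q2, ε, #)
All input consumed in state q2 with stack #.

#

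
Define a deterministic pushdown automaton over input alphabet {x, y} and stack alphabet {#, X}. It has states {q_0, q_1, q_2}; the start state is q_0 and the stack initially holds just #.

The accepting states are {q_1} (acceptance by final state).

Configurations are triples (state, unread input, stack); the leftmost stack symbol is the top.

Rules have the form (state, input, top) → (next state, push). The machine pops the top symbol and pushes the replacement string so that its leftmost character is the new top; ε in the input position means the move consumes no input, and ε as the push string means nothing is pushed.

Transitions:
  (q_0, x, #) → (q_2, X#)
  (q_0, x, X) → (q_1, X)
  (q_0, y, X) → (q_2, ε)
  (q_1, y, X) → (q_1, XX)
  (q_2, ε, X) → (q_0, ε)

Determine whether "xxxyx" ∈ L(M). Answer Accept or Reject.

Reject

(q_0, xxxyx, #)
  read x, top #: go to q_2, push X# → (q_2, xxyx, X#)
  ε-move, top X: go to q_0, push ε → (q_0, xxyx, #)
  read x, top #: go to q_2, push X# → (q_2, xyx, X#)
  ε-move, top X: go to q_0, push ε → (q_0, xyx, #)
  read x, top #: go to q_2, push X# → (q_2, yx, X#)
  ε-move, top X: go to q_0, push ε → (q_0, yx, #)
No transition applies at (q_0, yx, #); input not fully consumed.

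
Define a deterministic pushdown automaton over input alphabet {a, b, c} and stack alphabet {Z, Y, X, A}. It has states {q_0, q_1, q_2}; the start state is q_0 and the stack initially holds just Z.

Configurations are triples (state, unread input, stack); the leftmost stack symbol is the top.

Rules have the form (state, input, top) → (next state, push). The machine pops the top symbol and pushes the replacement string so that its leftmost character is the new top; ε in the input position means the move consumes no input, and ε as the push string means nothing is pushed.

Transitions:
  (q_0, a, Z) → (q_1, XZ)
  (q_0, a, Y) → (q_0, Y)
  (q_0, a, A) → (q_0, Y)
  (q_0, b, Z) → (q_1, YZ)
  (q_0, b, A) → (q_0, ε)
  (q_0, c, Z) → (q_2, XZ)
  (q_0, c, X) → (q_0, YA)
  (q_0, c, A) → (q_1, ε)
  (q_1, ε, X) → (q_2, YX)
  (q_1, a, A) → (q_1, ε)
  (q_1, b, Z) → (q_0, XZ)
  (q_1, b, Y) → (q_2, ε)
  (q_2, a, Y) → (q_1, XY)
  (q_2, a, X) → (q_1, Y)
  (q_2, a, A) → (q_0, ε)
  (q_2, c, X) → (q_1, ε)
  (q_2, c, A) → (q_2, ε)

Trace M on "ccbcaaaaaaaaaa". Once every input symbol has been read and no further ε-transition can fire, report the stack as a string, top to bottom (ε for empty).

YAZ

(q_0, ccbcaaaaaaaaaa, Z)
  read c, top Z: go to q_2, push XZ → (q_2, cbcaaaaaaaaaa, XZ)
  read c, top X: go to q_1, push ε → (q_1, bcaaaaaaaaaa, Z)
  read b, top Z: go to q_0, push XZ → (q_0, caaaaaaaaaa, XZ)
  read c, top X: go to q_0, push YA → (q_0, aaaaaaaaaa, YAZ)
  read a, top Y: go to q_0, push Y → (q_0, aaaaaaaaa, YAZ)
  read a, top Y: go to q_0, push Y → (q_0, aaaaaaaa, YAZ)
  read a, top Y: go to q_0, push Y → (q_0, aaaaaaa, YAZ)
  read a, top Y: go to q_0, push Y → (q_0, aaaaaa, YAZ)
  read a, top Y: go to q_0, push Y → (q_0, aaaaa, YAZ)
  read a, top Y: go to q_0, push Y → (q_0, aaaa, YAZ)
  read a, top Y: go to q_0, push Y → (q_0, aaa, YAZ)
  read a, top Y: go to q_0, push Y → (q_0, aa, YAZ)
  read a, top Y: go to q_0, push Y → (q_0, a, YAZ)
  read a, top Y: go to q_0, push Y → (q_0, ε, YAZ)
All input consumed in state q_0 with stack YAZ.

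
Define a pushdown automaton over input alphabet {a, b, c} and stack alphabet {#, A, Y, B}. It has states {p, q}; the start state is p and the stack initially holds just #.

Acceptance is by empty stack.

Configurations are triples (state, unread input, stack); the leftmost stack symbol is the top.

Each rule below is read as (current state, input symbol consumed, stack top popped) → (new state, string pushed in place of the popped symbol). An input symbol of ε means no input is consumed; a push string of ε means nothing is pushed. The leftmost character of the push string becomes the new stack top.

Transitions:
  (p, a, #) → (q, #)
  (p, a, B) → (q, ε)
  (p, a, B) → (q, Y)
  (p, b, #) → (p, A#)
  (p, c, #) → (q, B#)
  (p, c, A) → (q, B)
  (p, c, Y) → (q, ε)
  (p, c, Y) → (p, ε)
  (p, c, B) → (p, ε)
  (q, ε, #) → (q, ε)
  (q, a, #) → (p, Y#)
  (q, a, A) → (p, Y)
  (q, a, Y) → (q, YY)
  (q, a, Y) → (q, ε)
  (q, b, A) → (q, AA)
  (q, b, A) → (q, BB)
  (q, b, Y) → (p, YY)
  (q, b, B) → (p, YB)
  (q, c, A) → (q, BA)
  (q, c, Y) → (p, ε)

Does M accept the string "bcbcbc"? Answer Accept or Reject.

No computation consumes all input and empties the stack.

Reject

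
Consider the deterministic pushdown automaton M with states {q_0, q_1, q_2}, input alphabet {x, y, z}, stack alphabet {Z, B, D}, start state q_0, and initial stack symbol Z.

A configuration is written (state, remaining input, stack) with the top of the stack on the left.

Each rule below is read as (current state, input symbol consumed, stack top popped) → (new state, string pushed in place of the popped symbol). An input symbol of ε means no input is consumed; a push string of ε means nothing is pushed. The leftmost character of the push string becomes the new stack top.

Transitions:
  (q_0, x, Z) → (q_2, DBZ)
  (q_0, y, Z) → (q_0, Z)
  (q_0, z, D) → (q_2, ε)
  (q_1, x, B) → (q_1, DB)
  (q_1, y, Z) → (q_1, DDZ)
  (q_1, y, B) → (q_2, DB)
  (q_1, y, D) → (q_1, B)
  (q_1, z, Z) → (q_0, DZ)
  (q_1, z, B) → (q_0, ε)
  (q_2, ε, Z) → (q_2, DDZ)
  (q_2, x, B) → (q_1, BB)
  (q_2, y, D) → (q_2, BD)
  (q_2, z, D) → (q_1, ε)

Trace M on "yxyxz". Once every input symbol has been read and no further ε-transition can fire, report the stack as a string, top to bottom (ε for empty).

BDBZ

(q_0, yxyxz, Z)
  read y, top Z: go to q_0, push Z → (q_0, xyxz, Z)
  read x, top Z: go to q_2, push DBZ → (q_2, yxz, DBZ)
  read y, top D: go to q_2, push BD → (q_2, xz, BDBZ)
  read x, top B: go to q_1, push BB → (q_1, z, BBDBZ)
  read z, top B: go to q_0, push ε → (q_0, ε, BDBZ)
All input consumed in state q_0 with stack BDBZ.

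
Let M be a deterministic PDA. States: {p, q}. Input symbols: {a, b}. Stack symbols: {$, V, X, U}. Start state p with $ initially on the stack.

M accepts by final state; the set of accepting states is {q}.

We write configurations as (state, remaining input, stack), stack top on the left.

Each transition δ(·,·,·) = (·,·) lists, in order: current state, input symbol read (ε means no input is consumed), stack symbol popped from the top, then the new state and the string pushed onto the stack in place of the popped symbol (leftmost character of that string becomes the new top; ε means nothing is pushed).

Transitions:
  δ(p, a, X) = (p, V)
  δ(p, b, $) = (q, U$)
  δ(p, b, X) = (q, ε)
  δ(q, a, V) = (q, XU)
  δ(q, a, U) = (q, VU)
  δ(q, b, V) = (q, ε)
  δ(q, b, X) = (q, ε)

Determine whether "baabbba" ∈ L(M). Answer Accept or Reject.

Reject

(p, baabbba, $)
  read b, top $: go to q, push U$ → (q, aabbba, U$)
  read a, top U: go to q, push VU → (q, abbba, VU$)
  read a, top V: go to q, push XU → (q, bbba, XUU$)
  read b, top X: go to q, push ε → (q, bba, UU$)
No transition applies at (q, bba, UU$); input not fully consumed.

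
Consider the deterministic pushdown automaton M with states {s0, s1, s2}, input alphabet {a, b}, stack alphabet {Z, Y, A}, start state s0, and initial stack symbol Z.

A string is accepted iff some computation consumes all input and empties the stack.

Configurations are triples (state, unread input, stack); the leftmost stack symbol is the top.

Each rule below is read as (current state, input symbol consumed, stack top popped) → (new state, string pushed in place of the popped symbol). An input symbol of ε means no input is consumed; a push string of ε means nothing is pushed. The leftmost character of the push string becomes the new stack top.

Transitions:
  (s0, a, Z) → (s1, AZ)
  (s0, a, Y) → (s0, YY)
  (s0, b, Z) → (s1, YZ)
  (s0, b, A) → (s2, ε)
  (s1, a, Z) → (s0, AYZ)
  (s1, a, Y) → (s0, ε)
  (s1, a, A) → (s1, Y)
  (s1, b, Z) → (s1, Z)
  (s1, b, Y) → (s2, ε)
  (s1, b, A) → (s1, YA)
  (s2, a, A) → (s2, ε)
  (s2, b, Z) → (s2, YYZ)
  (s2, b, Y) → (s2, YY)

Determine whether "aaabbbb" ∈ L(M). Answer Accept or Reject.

(s0, aaabbbb, Z) ⊢ (s1, aabbbb, AZ) ⊢ (s1, abbbb, YZ) ⊢ (s0, bbbb, Z) ⊢ (s1, bbb, YZ) ⊢ (s2, bb, Z) ⊢ (s2, b, YYZ) ⊢ (s2, ε, YYYZ)
All input consumed; stack is YYYZ, not empty, and no further ε-move applies.

Reject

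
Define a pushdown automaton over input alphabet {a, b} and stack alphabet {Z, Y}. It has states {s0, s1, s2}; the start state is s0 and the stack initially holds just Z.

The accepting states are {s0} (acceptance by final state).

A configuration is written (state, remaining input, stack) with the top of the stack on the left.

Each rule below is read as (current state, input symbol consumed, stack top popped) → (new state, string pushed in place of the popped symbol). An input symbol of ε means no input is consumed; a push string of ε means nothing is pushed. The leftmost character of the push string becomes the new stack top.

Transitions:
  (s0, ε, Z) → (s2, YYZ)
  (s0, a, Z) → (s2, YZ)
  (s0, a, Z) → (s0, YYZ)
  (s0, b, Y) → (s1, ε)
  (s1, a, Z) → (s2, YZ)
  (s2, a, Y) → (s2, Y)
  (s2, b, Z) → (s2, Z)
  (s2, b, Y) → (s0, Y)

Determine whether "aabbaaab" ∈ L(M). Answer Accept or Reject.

One accepting computation: (s0, aabbaaab, Z) ⊢ (s2, abbaaab, YZ) ⊢ (s2, bbaaab, YZ) ⊢ (s0, baaab, YZ) ⊢ (s1, aaab, Z) ⊢ (s2, aab, YZ) ⊢ (s2, ab, YZ) ⊢ (s2, b, YZ) ⊢ (s0, ε, YZ)
All input consumed and state s0 ∈ F.

Accept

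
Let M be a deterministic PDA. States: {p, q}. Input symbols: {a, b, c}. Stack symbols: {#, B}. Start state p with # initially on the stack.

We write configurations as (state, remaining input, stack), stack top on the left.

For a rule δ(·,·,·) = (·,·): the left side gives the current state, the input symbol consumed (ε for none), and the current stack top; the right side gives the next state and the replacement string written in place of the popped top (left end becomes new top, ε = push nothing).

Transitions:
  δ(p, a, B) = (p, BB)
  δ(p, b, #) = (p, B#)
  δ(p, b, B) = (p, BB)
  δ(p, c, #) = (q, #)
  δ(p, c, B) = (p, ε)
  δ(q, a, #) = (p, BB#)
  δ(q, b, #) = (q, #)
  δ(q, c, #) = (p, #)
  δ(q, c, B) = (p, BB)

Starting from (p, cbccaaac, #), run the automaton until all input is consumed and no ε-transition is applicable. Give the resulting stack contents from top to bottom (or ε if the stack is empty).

(p, cbccaaac, #) ⊢ (q, bccaaac, #) ⊢ (q, ccaaac, #) ⊢ (p, caaac, #) ⊢ (q, aaac, #) ⊢ (p, aac, BB#) ⊢ (p, ac, BBB#) ⊢ (p, c, BBBB#) ⊢ (p, ε, BBB#)
All input consumed in state p with stack BBB#.

BBB#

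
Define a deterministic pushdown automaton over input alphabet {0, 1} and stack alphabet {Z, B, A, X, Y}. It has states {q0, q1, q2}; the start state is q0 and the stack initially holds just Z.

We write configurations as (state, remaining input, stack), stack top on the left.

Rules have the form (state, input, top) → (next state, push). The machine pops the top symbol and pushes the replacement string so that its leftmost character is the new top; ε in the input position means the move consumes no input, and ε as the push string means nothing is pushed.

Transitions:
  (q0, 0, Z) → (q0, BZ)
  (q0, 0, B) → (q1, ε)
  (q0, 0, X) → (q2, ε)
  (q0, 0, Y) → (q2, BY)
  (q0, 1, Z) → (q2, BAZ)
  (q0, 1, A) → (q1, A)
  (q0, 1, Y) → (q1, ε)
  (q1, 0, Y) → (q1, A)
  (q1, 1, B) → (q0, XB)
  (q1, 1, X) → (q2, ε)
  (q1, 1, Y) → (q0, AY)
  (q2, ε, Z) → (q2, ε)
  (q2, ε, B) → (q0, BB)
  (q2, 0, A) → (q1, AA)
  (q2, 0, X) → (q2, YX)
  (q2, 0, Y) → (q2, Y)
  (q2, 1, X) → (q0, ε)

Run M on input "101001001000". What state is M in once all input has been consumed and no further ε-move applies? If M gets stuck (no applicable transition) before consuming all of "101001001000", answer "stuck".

stuck

(q0, 101001001000, Z)
  read 1, top Z: go to q2, push BAZ → (q2, 01001001000, BAZ)
  ε-move, top B: go to q0, push BB → (q0, 01001001000, BBAZ)
  read 0, top B: go to q1, push ε → (q1, 1001001000, BAZ)
  read 1, top B: go to q0, push XB → (q0, 001001000, XBAZ)
  read 0, top X: go to q2, push ε → (q2, 01001000, BAZ)
  ε-move, top B: go to q0, push BB → (q0, 01001000, BBAZ)
  read 0, top B: go to q1, push ε → (q1, 1001000, BAZ)
  read 1, top B: go to q0, push XB → (q0, 001000, XBAZ)
  read 0, top X: go to q2, push ε → (q2, 01000, BAZ)
  ε-move, top B: go to q0, push BB → (q0, 01000, BBAZ)
  read 0, top B: go to q1, push ε → (q1, 1000, BAZ)
  read 1, top B: go to q0, push XB → (q0, 000, XBAZ)
  read 0, top X: go to q2, push ε → (q2, 00, BAZ)
  ε-move, top B: go to q0, push BB → (q0, 00, BBAZ)
  read 0, top B: go to q1, push ε → (q1, 0, BAZ)
No transition for (q1, 0, top B); M blocks with input 0 remaining.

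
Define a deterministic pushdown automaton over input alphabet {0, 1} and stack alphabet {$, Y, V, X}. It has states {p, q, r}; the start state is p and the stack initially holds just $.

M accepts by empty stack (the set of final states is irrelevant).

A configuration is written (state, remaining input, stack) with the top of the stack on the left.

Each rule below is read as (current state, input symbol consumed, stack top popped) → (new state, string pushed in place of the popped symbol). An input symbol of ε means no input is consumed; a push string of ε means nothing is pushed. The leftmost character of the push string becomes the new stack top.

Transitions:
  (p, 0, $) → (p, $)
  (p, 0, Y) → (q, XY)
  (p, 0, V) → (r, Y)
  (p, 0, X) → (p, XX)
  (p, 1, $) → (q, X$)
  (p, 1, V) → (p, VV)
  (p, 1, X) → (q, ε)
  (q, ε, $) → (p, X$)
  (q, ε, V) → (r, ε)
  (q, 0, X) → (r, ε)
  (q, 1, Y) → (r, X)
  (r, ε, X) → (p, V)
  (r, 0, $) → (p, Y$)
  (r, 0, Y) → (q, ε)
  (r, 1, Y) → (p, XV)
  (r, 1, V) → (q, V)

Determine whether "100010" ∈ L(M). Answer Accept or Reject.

(p, 100010, $) ⊢ (q, 00010, X$) ⊢ (r, 0010, $) ⊢ (p, 010, Y$) ⊢ (q, 10, XY$)
No transition applies at (q, 10, XY$); input not fully consumed.

Reject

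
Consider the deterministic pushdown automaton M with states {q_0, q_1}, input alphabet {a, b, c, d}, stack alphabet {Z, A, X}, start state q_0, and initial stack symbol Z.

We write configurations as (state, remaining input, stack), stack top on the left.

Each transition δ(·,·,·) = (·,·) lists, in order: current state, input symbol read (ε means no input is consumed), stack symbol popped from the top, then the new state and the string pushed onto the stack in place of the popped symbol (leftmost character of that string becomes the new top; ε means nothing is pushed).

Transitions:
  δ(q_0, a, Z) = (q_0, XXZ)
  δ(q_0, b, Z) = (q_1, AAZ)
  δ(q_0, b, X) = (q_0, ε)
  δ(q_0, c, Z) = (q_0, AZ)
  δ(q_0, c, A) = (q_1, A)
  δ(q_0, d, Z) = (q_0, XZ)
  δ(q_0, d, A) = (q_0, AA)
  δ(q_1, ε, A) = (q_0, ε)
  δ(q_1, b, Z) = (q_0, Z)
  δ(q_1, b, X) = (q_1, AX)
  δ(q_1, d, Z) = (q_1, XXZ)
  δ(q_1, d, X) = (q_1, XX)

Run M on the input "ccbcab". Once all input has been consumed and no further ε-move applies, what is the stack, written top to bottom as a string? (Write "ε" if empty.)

XZ

(q_0, ccbcab, Z)
  read c, top Z: go to q_0, push AZ → (q_0, cbcab, AZ)
  read c, top A: go to q_1, push A → (q_1, bcab, AZ)
  ε-move, top A: go to q_0, push ε → (q_0, bcab, Z)
  read b, top Z: go to q_1, push AAZ → (q_1, cab, AAZ)
  ε-move, top A: go to q_0, push ε → (q_0, cab, AZ)
  read c, top A: go to q_1, push A → (q_1, ab, AZ)
  ε-move, top A: go to q_0, push ε → (q_0, ab, Z)
  read a, top Z: go to q_0, push XXZ → (q_0, b, XXZ)
  read b, top X: go to q_0, push ε → (q_0, ε, XZ)
All input consumed in state q_0 with stack XZ.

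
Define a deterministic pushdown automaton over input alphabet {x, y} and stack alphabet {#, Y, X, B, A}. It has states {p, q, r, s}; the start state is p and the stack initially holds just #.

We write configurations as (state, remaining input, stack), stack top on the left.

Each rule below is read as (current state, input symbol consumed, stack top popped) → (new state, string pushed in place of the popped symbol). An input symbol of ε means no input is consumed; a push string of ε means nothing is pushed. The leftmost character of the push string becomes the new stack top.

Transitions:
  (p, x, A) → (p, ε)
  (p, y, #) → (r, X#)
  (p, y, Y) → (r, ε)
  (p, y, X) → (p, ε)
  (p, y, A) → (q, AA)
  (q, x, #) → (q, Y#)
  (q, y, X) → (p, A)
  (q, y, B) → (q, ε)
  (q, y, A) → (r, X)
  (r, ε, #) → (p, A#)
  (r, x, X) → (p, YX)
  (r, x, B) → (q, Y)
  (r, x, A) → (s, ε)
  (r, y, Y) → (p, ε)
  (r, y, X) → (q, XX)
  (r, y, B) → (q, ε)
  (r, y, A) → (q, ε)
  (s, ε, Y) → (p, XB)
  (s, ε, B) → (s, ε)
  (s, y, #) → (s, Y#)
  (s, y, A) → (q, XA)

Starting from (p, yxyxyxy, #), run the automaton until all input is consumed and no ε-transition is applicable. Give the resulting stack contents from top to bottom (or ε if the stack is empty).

X#

(p, yxyxyxy, #)
  read y, top #: go to r, push X# → (r, xyxyxy, X#)
  read x, top X: go to p, push YX → (p, yxyxy, YX#)
  read y, top Y: go to r, push ε → (r, xyxy, X#)
  read x, top X: go to p, push YX → (p, yxy, YX#)
  read y, top Y: go to r, push ε → (r, xy, X#)
  read x, top X: go to p, push YX → (p, y, YX#)
  read y, top Y: go to r, push ε → (r, ε, X#)
All input consumed in state r with stack X#.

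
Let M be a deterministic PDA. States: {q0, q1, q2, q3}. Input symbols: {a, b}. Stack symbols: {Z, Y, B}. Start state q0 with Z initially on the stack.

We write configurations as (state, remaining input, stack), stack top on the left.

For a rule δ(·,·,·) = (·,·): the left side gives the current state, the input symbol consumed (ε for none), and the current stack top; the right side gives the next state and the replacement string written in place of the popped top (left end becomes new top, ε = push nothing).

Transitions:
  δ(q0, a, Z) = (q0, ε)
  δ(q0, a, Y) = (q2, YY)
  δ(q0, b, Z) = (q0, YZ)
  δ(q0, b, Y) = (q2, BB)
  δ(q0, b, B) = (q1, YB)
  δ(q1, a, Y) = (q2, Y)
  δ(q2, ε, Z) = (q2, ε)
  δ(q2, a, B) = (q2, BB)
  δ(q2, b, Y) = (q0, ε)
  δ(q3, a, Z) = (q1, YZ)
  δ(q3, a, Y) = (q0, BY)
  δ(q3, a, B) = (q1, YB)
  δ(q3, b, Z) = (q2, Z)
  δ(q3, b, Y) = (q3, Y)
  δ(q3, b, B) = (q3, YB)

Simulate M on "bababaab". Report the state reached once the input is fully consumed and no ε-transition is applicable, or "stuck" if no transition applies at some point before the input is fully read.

stuck

(q0, bababaab, Z)
  read b, top Z: go to q0, push YZ → (q0, ababaab, YZ)
  read a, top Y: go to q2, push YY → (q2, babaab, YYZ)
  read b, top Y: go to q0, push ε → (q0, abaab, YZ)
  read a, top Y: go to q2, push YY → (q2, baab, YYZ)
  read b, top Y: go to q0, push ε → (q0, aab, YZ)
  read a, top Y: go to q2, push YY → (q2, ab, YYZ)
No transition for (q2, a, top Y); M blocks with input ab remaining.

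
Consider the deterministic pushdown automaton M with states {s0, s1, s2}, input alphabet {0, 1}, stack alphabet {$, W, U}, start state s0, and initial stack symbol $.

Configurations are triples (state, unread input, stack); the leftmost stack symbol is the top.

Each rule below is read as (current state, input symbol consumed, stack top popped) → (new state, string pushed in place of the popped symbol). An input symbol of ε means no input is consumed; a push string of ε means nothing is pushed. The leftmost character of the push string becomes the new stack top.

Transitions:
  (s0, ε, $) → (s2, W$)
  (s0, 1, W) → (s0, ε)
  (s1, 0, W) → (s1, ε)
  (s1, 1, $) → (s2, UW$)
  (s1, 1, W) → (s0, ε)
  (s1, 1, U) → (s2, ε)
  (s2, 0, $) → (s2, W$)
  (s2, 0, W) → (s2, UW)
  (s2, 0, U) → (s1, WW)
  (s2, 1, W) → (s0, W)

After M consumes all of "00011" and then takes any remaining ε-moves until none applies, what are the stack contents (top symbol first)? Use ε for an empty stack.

W$

(s0, 00011, $)
  ε-move, top $: go to s2, push W$ → (s2, 00011, W$)
  read 0, top W: go to s2, push UW → (s2, 0011, UW$)
  read 0, top U: go to s1, push WW → (s1, 011, WWW$)
  read 0, top W: go to s1, push ε → (s1, 11, WW$)
  read 1, top W: go to s0, push ε → (s0, 1, W$)
  read 1, top W: go to s0, push ε → (s0, ε, $)
  ε-move, top $: go to s2, push W$ → (s2, ε, W$)
All input consumed in state s2 with stack W$.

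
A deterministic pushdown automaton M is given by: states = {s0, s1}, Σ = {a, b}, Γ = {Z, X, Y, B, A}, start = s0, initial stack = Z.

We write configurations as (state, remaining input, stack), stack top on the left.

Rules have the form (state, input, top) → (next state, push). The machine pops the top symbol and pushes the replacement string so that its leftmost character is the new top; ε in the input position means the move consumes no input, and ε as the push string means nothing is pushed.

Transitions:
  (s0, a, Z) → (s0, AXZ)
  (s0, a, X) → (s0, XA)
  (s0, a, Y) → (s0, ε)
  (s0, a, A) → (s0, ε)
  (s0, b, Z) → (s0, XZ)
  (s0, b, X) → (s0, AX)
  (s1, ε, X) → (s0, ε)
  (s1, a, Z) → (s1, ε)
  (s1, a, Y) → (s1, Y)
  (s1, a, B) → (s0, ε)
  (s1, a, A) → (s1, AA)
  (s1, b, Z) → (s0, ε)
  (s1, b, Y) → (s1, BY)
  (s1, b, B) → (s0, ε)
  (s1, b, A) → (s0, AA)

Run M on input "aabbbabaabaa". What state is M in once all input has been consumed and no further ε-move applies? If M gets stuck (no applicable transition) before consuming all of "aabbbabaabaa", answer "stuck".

(s0, aabbbabaabaa, Z)
  read a, top Z: go to s0, push AXZ → (s0, abbbabaabaa, AXZ)
  read a, top A: go to s0, push ε → (s0, bbbabaabaa, XZ)
  read b, top X: go to s0, push AX → (s0, bbabaabaa, AXZ)
No transition for (s0, b, top A); M blocks with input bbabaabaa remaining.

stuck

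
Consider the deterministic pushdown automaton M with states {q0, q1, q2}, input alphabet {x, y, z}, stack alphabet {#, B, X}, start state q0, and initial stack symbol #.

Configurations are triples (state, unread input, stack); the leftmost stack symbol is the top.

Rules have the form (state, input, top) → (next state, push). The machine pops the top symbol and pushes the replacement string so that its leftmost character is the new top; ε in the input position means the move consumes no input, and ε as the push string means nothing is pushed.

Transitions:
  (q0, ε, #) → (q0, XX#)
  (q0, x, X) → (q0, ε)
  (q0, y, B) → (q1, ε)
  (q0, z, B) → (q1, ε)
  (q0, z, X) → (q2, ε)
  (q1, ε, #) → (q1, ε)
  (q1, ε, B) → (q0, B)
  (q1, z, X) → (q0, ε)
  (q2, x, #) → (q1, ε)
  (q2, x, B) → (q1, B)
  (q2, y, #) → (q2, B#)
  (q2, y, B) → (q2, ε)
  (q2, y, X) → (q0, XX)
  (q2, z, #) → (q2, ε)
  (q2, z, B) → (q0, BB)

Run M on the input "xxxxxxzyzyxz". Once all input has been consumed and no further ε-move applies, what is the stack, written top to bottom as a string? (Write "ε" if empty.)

#

(q0, xxxxxxzyzyxz, #)
  ε-move, top #: go to q0, push XX# → (q0, xxxxxxzyzyxz, XX#)
  read x, top X: go to q0, push ε → (q0, xxxxxzyzyxz, X#)
  read x, top X: go to q0, push ε → (q0, xxxxzyzyxz, #)
  ε-move, top #: go to q0, push XX# → (q0, xxxxzyzyxz, XX#)
  read x, top X: go to q0, push ε → (q0, xxxzyzyxz, X#)
  read x, top X: go to q0, push ε → (q0, xxzyzyxz, #)
  ε-move, top #: go to q0, push XX# → (q0, xxzyzyxz, XX#)
  read x, top X: go to q0, push ε → (q0, xzyzyxz, X#)
  read x, top X: go to q0, push ε → (q0, zyzyxz, #)
  ε-move, top #: go to q0, push XX# → (q0, zyzyxz, XX#)
  read z, top X: go to q2, push ε → (q2, yzyxz, X#)
  read y, top X: go to q0, push XX → (q0, zyxz, XX#)
  read z, top X: go to q2, push ε → (q2, yxz, X#)
  read y, top X: go to q0, push XX → (q0, xz, XX#)
  read x, top X: go to q0, push ε → (q0, z, X#)
  read z, top X: go to q2, push ε → (q2, ε, #)
All input consumed in state q2 with stack #.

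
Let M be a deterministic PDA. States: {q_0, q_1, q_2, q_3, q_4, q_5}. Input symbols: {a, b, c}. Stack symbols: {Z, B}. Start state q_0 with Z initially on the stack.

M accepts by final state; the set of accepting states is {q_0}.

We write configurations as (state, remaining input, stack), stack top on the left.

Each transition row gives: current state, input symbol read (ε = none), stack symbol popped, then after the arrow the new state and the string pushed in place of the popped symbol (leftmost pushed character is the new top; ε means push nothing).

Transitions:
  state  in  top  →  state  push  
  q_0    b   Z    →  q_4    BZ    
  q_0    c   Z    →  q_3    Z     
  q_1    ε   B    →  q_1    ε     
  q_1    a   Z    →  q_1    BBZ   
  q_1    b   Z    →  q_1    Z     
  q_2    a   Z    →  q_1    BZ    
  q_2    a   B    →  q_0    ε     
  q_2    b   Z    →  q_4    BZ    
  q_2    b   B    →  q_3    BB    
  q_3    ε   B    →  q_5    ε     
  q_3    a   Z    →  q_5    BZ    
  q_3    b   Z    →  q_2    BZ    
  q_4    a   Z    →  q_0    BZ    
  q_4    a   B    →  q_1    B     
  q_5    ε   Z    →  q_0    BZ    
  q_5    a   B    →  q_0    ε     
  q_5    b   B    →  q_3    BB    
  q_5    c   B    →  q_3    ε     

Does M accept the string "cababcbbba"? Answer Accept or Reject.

(q_0, cababcbbba, Z)
  read c, top Z: go to q_3, push Z → (q_3, ababcbbba, Z)
  read a, top Z: go to q_5, push BZ → (q_5, babcbbba, BZ)
  read b, top B: go to q_3, push BB → (q_3, abcbbba, BBZ)
  ε-move, top B: go to q_5, push ε → (q_5, abcbbba, BZ)
  read a, top B: go to q_0, push ε → (q_0, bcbbba, Z)
  read b, top Z: go to q_4, push BZ → (q_4, cbbba, BZ)
No transition applies at (q_4, cbbba, BZ); input not fully consumed.

Reject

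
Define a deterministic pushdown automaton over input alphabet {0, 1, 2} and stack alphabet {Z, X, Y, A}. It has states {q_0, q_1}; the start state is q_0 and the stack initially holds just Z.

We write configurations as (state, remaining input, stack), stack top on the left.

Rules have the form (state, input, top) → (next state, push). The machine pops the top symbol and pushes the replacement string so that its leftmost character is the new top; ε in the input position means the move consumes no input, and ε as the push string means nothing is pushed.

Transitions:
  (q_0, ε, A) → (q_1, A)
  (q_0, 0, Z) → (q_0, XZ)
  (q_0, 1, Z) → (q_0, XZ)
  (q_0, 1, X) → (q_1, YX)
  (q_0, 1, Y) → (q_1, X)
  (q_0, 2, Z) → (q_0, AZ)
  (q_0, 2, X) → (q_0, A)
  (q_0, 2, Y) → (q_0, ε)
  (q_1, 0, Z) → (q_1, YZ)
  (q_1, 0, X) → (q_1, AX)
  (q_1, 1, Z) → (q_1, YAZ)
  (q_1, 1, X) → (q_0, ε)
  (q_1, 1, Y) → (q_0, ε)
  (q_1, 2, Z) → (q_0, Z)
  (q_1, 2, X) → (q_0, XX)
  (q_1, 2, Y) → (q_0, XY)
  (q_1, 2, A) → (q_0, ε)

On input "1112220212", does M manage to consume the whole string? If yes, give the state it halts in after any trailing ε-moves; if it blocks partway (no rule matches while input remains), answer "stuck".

(q_0, 1112220212, Z) ⊢ (q_0, 112220212, XZ) ⊢ (q_1, 12220212, YXZ) ⊢ (q_0, 2220212, XZ) ⊢ (q_0, 220212, AZ) ⊢ (q_1, 220212, AZ) ⊢ (q_0, 20212, Z) ⊢ (q_0, 0212, AZ) ⊢ (q_1, 0212, AZ)
No transition for (q_1, 0, top A); M blocks with input 0212 remaining.

stuck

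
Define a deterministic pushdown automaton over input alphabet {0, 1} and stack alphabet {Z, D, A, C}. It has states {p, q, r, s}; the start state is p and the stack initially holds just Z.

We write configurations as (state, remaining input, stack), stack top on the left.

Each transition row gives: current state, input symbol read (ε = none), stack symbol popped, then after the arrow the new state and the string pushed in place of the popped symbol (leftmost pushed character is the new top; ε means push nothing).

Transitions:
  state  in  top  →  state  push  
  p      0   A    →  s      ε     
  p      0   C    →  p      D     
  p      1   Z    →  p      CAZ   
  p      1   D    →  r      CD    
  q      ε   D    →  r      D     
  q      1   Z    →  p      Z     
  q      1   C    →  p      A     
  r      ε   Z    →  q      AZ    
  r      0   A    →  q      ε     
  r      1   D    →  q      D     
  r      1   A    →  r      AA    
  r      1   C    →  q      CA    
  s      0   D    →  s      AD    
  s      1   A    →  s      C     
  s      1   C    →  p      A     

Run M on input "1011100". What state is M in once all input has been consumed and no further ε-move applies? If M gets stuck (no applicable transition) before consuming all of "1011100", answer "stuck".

stuck

(p, 1011100, Z)
  read 1, top Z: go to p, push CAZ → (p, 011100, CAZ)
  read 0, top C: go to p, push D → (p, 11100, DAZ)
  read 1, top D: go to r, push CD → (r, 1100, CDAZ)
  read 1, top C: go to q, push CA → (q, 100, CADAZ)
  read 1, top C: go to p, push A → (p, 00, AADAZ)
  read 0, top A: go to s, push ε → (s, 0, ADAZ)
No transition for (s, 0, top A); M blocks with input 0 remaining.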